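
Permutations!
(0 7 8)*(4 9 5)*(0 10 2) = [7, 1, 0, 3, 9, 4, 6, 8, 10, 5, 2] = (0 7 8 10 2)(4 9 5)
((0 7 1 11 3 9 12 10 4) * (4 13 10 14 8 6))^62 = (0 14 11 4 12 1 6 9 7 8 3) = [14, 6, 2, 0, 12, 5, 9, 8, 3, 7, 10, 4, 1, 13, 11]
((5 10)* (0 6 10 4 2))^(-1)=(0 2 4 5 10 6)=[2, 1, 4, 3, 5, 10, 0, 7, 8, 9, 6]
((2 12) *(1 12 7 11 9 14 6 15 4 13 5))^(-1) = (1 5 13 4 15 6 14 9 11 7 2 12) = [0, 5, 12, 3, 15, 13, 14, 2, 8, 11, 10, 7, 1, 4, 9, 6]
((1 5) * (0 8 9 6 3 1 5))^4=[3, 6, 2, 9, 4, 5, 8, 7, 1, 0]=(0 3 9)(1 6 8)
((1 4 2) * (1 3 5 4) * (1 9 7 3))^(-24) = (1 5 9 4 7 2 3) = [0, 5, 3, 1, 7, 9, 6, 2, 8, 4]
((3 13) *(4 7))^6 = (13) = [0, 1, 2, 3, 4, 5, 6, 7, 8, 9, 10, 11, 12, 13]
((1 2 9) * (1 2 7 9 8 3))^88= (1 8 9)(2 7 3)= [0, 8, 7, 2, 4, 5, 6, 3, 9, 1]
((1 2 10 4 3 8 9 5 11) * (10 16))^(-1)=[0, 11, 1, 4, 10, 9, 6, 7, 3, 8, 16, 5, 12, 13, 14, 15, 2]=(1 11 5 9 8 3 4 10 16 2)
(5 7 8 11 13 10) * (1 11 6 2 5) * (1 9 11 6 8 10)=[0, 6, 5, 3, 4, 7, 2, 10, 8, 11, 9, 13, 12, 1]=(1 6 2 5 7 10 9 11 13)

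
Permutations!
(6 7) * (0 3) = [3, 1, 2, 0, 4, 5, 7, 6] = (0 3)(6 7)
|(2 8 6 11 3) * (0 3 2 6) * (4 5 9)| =|(0 3 6 11 2 8)(4 5 9)| =6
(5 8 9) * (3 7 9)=(3 7 9 5 8)=[0, 1, 2, 7, 4, 8, 6, 9, 3, 5]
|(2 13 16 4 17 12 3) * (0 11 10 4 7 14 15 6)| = 14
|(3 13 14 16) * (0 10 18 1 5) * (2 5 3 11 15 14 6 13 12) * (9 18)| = 36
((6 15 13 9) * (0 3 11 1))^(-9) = (0 1 11 3)(6 9 13 15) = [1, 11, 2, 0, 4, 5, 9, 7, 8, 13, 10, 3, 12, 15, 14, 6]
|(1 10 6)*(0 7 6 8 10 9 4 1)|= 6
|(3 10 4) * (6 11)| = 6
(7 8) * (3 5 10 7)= (3 5 10 7 8)= [0, 1, 2, 5, 4, 10, 6, 8, 3, 9, 7]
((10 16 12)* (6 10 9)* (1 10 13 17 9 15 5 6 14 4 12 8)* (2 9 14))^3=(1 8 16 10)(2 9)(4 5 17 12 6 14 15 13)=[0, 8, 9, 3, 5, 17, 14, 7, 16, 2, 1, 11, 6, 4, 15, 13, 10, 12]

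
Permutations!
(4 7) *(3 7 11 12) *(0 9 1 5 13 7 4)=[9, 5, 2, 4, 11, 13, 6, 0, 8, 1, 10, 12, 3, 7]=(0 9 1 5 13 7)(3 4 11 12)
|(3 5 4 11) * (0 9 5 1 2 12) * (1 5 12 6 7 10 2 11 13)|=12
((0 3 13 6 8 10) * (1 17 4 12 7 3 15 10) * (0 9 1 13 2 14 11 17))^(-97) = (0 9 15 1 10)(2 3 7 12 4 17 11 14)(6 13 8) = [9, 10, 3, 7, 17, 5, 13, 12, 6, 15, 0, 14, 4, 8, 2, 1, 16, 11]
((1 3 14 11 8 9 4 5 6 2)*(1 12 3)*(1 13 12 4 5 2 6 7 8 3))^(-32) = (1 13 12)(3 14 11) = [0, 13, 2, 14, 4, 5, 6, 7, 8, 9, 10, 3, 1, 12, 11]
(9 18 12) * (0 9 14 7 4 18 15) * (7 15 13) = (0 9 13 7 4 18 12 14 15) = [9, 1, 2, 3, 18, 5, 6, 4, 8, 13, 10, 11, 14, 7, 15, 0, 16, 17, 12]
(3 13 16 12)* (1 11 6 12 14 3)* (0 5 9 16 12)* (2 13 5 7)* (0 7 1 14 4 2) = (0 1 11 6 7)(2 13 12 14 3 5 9 16 4) = [1, 11, 13, 5, 2, 9, 7, 0, 8, 16, 10, 6, 14, 12, 3, 15, 4]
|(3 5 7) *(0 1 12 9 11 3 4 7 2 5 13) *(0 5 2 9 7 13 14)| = 11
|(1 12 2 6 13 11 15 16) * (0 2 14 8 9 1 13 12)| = |(0 2 6 12 14 8 9 1)(11 15 16 13)| = 8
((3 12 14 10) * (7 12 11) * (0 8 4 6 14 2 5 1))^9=(0 12 10 8 2 3 4 5 11 6 1 7 14)=[12, 7, 3, 4, 5, 11, 1, 14, 2, 9, 8, 6, 10, 13, 0]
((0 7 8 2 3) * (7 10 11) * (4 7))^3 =(0 4 2 10 7 3 11 8) =[4, 1, 10, 11, 2, 5, 6, 3, 0, 9, 7, 8]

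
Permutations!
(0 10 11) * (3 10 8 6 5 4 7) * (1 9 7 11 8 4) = (0 4 11)(1 9 7 3 10 8 6 5) = [4, 9, 2, 10, 11, 1, 5, 3, 6, 7, 8, 0]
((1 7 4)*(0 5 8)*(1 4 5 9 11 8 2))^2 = (0 11)(1 5)(2 7)(8 9) = [11, 5, 7, 3, 4, 1, 6, 2, 9, 8, 10, 0]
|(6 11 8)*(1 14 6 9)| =6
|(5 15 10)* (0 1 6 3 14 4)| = 6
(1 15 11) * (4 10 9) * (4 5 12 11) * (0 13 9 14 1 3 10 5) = (0 13 9)(1 15 4 5 12 11 3 10 14) = [13, 15, 2, 10, 5, 12, 6, 7, 8, 0, 14, 3, 11, 9, 1, 4]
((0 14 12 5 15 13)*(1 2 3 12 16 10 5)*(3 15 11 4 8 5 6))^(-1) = [13, 12, 1, 6, 11, 8, 10, 7, 4, 9, 16, 5, 3, 15, 0, 2, 14] = (0 13 15 2 1 12 3 6 10 16 14)(4 11 5 8)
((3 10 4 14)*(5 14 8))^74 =(3 4 5)(8 14 10) =[0, 1, 2, 4, 5, 3, 6, 7, 14, 9, 8, 11, 12, 13, 10]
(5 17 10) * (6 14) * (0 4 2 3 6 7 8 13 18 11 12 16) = (0 4 2 3 6 14 7 8 13 18 11 12 16)(5 17 10) = [4, 1, 3, 6, 2, 17, 14, 8, 13, 9, 5, 12, 16, 18, 7, 15, 0, 10, 11]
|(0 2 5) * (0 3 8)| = |(0 2 5 3 8)| = 5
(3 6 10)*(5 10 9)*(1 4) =[0, 4, 2, 6, 1, 10, 9, 7, 8, 5, 3] =(1 4)(3 6 9 5 10)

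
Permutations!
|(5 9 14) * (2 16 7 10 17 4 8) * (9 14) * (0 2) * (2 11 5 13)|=|(0 11 5 14 13 2 16 7 10 17 4 8)|=12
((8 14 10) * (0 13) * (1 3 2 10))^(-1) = (0 13)(1 14 8 10 2 3) = [13, 14, 3, 1, 4, 5, 6, 7, 10, 9, 2, 11, 12, 0, 8]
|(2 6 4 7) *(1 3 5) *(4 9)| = 15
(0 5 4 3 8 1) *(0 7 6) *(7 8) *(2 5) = (0 2 5 4 3 7 6)(1 8) = [2, 8, 5, 7, 3, 4, 0, 6, 1]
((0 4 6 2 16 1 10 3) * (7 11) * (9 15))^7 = (0 3 10 1 16 2 6 4)(7 11)(9 15) = [3, 16, 6, 10, 0, 5, 4, 11, 8, 15, 1, 7, 12, 13, 14, 9, 2]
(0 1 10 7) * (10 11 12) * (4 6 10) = (0 1 11 12 4 6 10 7) = [1, 11, 2, 3, 6, 5, 10, 0, 8, 9, 7, 12, 4]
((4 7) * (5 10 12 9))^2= (5 12)(9 10)= [0, 1, 2, 3, 4, 12, 6, 7, 8, 10, 9, 11, 5]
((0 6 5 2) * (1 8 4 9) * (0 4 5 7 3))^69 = (0 6 7 3)(1 2)(4 8)(5 9) = [6, 2, 1, 0, 8, 9, 7, 3, 4, 5]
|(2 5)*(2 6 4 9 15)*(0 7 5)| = |(0 7 5 6 4 9 15 2)| = 8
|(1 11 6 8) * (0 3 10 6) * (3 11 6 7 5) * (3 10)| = |(0 11)(1 6 8)(5 10 7)| = 6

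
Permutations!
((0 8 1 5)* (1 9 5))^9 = (0 8 9 5) = [8, 1, 2, 3, 4, 0, 6, 7, 9, 5]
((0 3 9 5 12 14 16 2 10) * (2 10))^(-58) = (0 16 12 9)(3 10 14 5) = [16, 1, 2, 10, 4, 3, 6, 7, 8, 0, 14, 11, 9, 13, 5, 15, 12]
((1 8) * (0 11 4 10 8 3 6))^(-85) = [10, 0, 2, 11, 1, 5, 4, 7, 6, 9, 3, 8] = (0 10 3 11 8 6 4 1)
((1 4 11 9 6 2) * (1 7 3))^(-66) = (1 7 6 11)(2 9 4 3) = [0, 7, 9, 2, 3, 5, 11, 6, 8, 4, 10, 1]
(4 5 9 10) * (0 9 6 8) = (0 9 10 4 5 6 8) = [9, 1, 2, 3, 5, 6, 8, 7, 0, 10, 4]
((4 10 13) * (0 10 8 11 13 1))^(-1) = (0 1 10)(4 13 11 8) = [1, 10, 2, 3, 13, 5, 6, 7, 4, 9, 0, 8, 12, 11]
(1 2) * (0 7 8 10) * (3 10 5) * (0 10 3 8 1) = (10)(0 7 1 2)(5 8) = [7, 2, 0, 3, 4, 8, 6, 1, 5, 9, 10]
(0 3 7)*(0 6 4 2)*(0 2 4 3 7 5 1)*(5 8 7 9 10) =(0 9 10 5 1)(3 8 7 6) =[9, 0, 2, 8, 4, 1, 3, 6, 7, 10, 5]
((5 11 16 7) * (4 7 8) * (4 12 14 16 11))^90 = [0, 1, 2, 3, 4, 5, 6, 7, 14, 9, 10, 11, 16, 13, 8, 15, 12] = (8 14)(12 16)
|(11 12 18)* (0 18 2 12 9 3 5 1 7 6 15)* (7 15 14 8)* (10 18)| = |(0 10 18 11 9 3 5 1 15)(2 12)(6 14 8 7)| = 36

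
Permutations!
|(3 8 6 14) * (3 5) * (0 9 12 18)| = 20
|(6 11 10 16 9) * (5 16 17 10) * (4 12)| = |(4 12)(5 16 9 6 11)(10 17)| = 10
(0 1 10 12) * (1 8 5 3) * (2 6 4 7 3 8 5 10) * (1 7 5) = (0 1 2 6 4 5 8 10 12)(3 7) = [1, 2, 6, 7, 5, 8, 4, 3, 10, 9, 12, 11, 0]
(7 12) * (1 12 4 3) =[0, 12, 2, 1, 3, 5, 6, 4, 8, 9, 10, 11, 7] =(1 12 7 4 3)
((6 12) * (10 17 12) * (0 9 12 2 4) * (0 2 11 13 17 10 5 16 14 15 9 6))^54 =(17)(0 9 14 5)(6 12 15 16) =[9, 1, 2, 3, 4, 0, 12, 7, 8, 14, 10, 11, 15, 13, 5, 16, 6, 17]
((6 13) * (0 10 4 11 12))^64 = (13)(0 12 11 4 10) = [12, 1, 2, 3, 10, 5, 6, 7, 8, 9, 0, 4, 11, 13]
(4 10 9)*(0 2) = (0 2)(4 10 9) = [2, 1, 0, 3, 10, 5, 6, 7, 8, 4, 9]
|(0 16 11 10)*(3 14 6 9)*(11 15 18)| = 12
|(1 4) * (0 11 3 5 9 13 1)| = |(0 11 3 5 9 13 1 4)| = 8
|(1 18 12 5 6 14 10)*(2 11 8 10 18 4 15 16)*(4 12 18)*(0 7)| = 12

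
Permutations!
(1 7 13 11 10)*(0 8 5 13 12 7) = [8, 0, 2, 3, 4, 13, 6, 12, 5, 9, 1, 10, 7, 11] = (0 8 5 13 11 10 1)(7 12)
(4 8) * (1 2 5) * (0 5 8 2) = (0 5 1)(2 8 4) = [5, 0, 8, 3, 2, 1, 6, 7, 4]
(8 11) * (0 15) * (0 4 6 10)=(0 15 4 6 10)(8 11)=[15, 1, 2, 3, 6, 5, 10, 7, 11, 9, 0, 8, 12, 13, 14, 4]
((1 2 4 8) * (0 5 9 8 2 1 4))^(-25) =(0 2 4 8 9 5) =[2, 1, 4, 3, 8, 0, 6, 7, 9, 5]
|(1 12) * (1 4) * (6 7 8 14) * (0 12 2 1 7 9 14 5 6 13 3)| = |(0 12 4 7 8 5 6 9 14 13 3)(1 2)| = 22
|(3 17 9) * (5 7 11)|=|(3 17 9)(5 7 11)|=3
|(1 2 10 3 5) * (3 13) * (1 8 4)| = |(1 2 10 13 3 5 8 4)| = 8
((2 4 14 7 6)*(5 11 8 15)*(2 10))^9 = [0, 1, 7, 3, 6, 11, 4, 2, 15, 9, 14, 8, 12, 13, 10, 5] = (2 7)(4 6)(5 11 8 15)(10 14)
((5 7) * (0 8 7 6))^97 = (0 7 6 8 5) = [7, 1, 2, 3, 4, 0, 8, 6, 5]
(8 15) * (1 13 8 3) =(1 13 8 15 3) =[0, 13, 2, 1, 4, 5, 6, 7, 15, 9, 10, 11, 12, 8, 14, 3]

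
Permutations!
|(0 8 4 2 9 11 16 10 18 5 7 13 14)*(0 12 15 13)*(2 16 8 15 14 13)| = |(0 15 2 9 11 8 4 16 10 18 5 7)(12 14)| = 12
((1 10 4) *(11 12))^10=[0, 10, 2, 3, 1, 5, 6, 7, 8, 9, 4, 11, 12]=(12)(1 10 4)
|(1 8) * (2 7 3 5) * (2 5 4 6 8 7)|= |(1 7 3 4 6 8)|= 6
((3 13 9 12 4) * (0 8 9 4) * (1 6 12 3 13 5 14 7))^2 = (0 9 5 7 6)(1 12 8 3 14) = [9, 12, 2, 14, 4, 7, 0, 6, 3, 5, 10, 11, 8, 13, 1]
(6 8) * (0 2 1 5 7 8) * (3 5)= [2, 3, 1, 5, 4, 7, 0, 8, 6]= (0 2 1 3 5 7 8 6)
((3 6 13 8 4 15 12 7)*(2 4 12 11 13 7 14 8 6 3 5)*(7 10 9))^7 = (2 9 13 4 7 6 15 5 10 11)(8 12 14) = [0, 1, 9, 3, 7, 10, 15, 6, 12, 13, 11, 2, 14, 4, 8, 5]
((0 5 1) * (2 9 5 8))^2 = (0 2 5)(1 8 9) = [2, 8, 5, 3, 4, 0, 6, 7, 9, 1]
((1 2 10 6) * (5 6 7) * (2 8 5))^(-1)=(1 6 5 8)(2 7 10)=[0, 6, 7, 3, 4, 8, 5, 10, 1, 9, 2]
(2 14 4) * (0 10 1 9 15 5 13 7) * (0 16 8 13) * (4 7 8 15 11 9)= (0 10 1 4 2 14 7 16 15 5)(8 13)(9 11)= [10, 4, 14, 3, 2, 0, 6, 16, 13, 11, 1, 9, 12, 8, 7, 5, 15]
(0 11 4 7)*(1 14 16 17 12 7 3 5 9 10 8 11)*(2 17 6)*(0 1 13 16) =(0 13 16 6 2 17 12 7 1 14)(3 5 9 10 8 11 4) =[13, 14, 17, 5, 3, 9, 2, 1, 11, 10, 8, 4, 7, 16, 0, 15, 6, 12]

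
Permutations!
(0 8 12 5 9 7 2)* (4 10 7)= (0 8 12 5 9 4 10 7 2)= [8, 1, 0, 3, 10, 9, 6, 2, 12, 4, 7, 11, 5]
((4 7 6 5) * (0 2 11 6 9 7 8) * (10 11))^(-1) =[8, 1, 0, 3, 5, 6, 11, 9, 4, 7, 2, 10] =(0 8 4 5 6 11 10 2)(7 9)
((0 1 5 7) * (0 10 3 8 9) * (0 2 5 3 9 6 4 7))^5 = (0 4 5 6 2 8 9 3 10 1 7) = [4, 7, 8, 10, 5, 6, 2, 0, 9, 3, 1]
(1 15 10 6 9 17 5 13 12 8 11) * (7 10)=(1 15 7 10 6 9 17 5 13 12 8 11)=[0, 15, 2, 3, 4, 13, 9, 10, 11, 17, 6, 1, 8, 12, 14, 7, 16, 5]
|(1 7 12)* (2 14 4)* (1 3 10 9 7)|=15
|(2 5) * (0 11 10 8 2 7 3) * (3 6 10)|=6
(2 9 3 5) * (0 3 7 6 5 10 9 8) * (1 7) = (0 3 10 9 1 7 6 5 2 8) = [3, 7, 8, 10, 4, 2, 5, 6, 0, 1, 9]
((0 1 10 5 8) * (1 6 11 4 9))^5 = (0 1 6 10 11 5 4 8 9) = [1, 6, 2, 3, 8, 4, 10, 7, 9, 0, 11, 5]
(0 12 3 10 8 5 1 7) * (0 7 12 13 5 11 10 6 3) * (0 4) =(0 13 5 1 12 4)(3 6)(8 11 10) =[13, 12, 2, 6, 0, 1, 3, 7, 11, 9, 8, 10, 4, 5]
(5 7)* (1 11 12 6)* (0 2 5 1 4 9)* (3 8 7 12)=(0 2 5 12 6 4 9)(1 11 3 8 7)=[2, 11, 5, 8, 9, 12, 4, 1, 7, 0, 10, 3, 6]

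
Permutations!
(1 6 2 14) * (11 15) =(1 6 2 14)(11 15) =[0, 6, 14, 3, 4, 5, 2, 7, 8, 9, 10, 15, 12, 13, 1, 11]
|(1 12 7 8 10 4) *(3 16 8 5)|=|(1 12 7 5 3 16 8 10 4)|=9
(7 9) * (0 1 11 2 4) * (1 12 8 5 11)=(0 12 8 5 11 2 4)(7 9)=[12, 1, 4, 3, 0, 11, 6, 9, 5, 7, 10, 2, 8]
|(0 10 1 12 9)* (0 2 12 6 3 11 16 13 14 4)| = |(0 10 1 6 3 11 16 13 14 4)(2 12 9)| = 30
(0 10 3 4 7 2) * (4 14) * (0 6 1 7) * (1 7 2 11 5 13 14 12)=(0 10 3 12 1 2 6 7 11 5 13 14 4)=[10, 2, 6, 12, 0, 13, 7, 11, 8, 9, 3, 5, 1, 14, 4]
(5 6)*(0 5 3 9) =(0 5 6 3 9) =[5, 1, 2, 9, 4, 6, 3, 7, 8, 0]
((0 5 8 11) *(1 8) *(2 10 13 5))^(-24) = (13) = [0, 1, 2, 3, 4, 5, 6, 7, 8, 9, 10, 11, 12, 13]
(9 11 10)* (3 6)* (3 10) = [0, 1, 2, 6, 4, 5, 10, 7, 8, 11, 9, 3] = (3 6 10 9 11)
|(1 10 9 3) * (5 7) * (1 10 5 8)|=12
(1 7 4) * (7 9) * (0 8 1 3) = [8, 9, 2, 0, 3, 5, 6, 4, 1, 7] = (0 8 1 9 7 4 3)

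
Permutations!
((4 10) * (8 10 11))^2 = (4 8)(10 11) = [0, 1, 2, 3, 8, 5, 6, 7, 4, 9, 11, 10]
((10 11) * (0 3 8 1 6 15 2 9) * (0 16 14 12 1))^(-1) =(0 8 3)(1 12 14 16 9 2 15 6)(10 11) =[8, 12, 15, 0, 4, 5, 1, 7, 3, 2, 11, 10, 14, 13, 16, 6, 9]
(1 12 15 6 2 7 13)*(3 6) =(1 12 15 3 6 2 7 13) =[0, 12, 7, 6, 4, 5, 2, 13, 8, 9, 10, 11, 15, 1, 14, 3]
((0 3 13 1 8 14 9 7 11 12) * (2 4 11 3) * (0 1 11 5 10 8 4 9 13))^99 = (14)(0 3 7 9 2) = [3, 1, 0, 7, 4, 5, 6, 9, 8, 2, 10, 11, 12, 13, 14]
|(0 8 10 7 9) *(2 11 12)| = |(0 8 10 7 9)(2 11 12)| = 15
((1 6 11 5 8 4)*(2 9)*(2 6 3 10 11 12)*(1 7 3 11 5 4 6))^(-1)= (1 9 2 12 6 8 5 10 3 7 4 11)= [0, 9, 12, 7, 11, 10, 8, 4, 5, 2, 3, 1, 6]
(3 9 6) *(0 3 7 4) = (0 3 9 6 7 4) = [3, 1, 2, 9, 0, 5, 7, 4, 8, 6]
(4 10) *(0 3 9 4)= (0 3 9 4 10)= [3, 1, 2, 9, 10, 5, 6, 7, 8, 4, 0]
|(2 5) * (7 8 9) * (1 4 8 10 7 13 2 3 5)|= 6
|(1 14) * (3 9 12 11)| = |(1 14)(3 9 12 11)| = 4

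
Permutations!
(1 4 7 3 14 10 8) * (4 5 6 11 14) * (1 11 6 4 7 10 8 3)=(1 5 4 10 3 7)(8 11 14)=[0, 5, 2, 7, 10, 4, 6, 1, 11, 9, 3, 14, 12, 13, 8]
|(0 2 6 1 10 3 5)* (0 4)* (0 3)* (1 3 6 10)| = 12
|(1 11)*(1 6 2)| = |(1 11 6 2)| = 4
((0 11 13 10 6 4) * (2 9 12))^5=(0 4 6 10 13 11)(2 12 9)=[4, 1, 12, 3, 6, 5, 10, 7, 8, 2, 13, 0, 9, 11]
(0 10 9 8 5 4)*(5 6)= (0 10 9 8 6 5 4)= [10, 1, 2, 3, 0, 4, 5, 7, 6, 8, 9]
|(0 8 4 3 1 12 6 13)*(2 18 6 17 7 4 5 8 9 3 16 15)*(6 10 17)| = 56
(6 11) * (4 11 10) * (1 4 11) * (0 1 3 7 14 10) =(0 1 4 3 7 14 10 11 6) =[1, 4, 2, 7, 3, 5, 0, 14, 8, 9, 11, 6, 12, 13, 10]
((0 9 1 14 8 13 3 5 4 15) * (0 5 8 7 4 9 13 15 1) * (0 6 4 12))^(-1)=(0 12 7 14 1 4 6 9 5 15 8 3 13)=[12, 4, 2, 13, 6, 15, 9, 14, 3, 5, 10, 11, 7, 0, 1, 8]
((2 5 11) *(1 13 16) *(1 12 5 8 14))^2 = (1 16 5 2 14 13 12 11 8) = [0, 16, 14, 3, 4, 2, 6, 7, 1, 9, 10, 8, 11, 12, 13, 15, 5]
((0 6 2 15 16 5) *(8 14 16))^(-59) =(0 14 2 5 8 6 16 15) =[14, 1, 5, 3, 4, 8, 16, 7, 6, 9, 10, 11, 12, 13, 2, 0, 15]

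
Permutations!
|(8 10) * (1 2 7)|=6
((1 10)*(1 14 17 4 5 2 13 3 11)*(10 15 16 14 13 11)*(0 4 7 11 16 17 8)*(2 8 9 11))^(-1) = (0 8 5 4)(1 11 9 14 16 2 7 17 15)(3 13 10) = [8, 11, 7, 13, 0, 4, 6, 17, 5, 14, 3, 9, 12, 10, 16, 1, 2, 15]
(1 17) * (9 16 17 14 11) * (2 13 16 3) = (1 14 11 9 3 2 13 16 17) = [0, 14, 13, 2, 4, 5, 6, 7, 8, 3, 10, 9, 12, 16, 11, 15, 17, 1]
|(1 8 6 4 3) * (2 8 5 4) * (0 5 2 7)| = |(0 5 4 3 1 2 8 6 7)| = 9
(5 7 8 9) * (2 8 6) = (2 8 9 5 7 6) = [0, 1, 8, 3, 4, 7, 2, 6, 9, 5]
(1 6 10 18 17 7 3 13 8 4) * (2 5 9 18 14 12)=(1 6 10 14 12 2 5 9 18 17 7 3 13 8 4)=[0, 6, 5, 13, 1, 9, 10, 3, 4, 18, 14, 11, 2, 8, 12, 15, 16, 7, 17]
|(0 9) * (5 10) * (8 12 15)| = 6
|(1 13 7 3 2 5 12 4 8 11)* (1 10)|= 11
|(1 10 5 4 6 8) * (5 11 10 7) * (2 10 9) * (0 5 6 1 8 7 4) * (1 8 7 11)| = 18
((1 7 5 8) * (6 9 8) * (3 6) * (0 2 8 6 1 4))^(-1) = (0 4 8 2)(1 3 5 7)(6 9) = [4, 3, 0, 5, 8, 7, 9, 1, 2, 6]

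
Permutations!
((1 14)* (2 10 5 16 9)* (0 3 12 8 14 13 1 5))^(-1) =(0 10 2 9 16 5 14 8 12 3)(1 13) =[10, 13, 9, 0, 4, 14, 6, 7, 12, 16, 2, 11, 3, 1, 8, 15, 5]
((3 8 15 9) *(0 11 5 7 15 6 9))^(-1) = [15, 1, 2, 9, 4, 11, 8, 5, 3, 6, 10, 0, 12, 13, 14, 7] = (0 15 7 5 11)(3 9 6 8)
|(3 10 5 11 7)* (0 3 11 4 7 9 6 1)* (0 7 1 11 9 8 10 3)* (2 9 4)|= 21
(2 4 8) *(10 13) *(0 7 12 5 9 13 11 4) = (0 7 12 5 9 13 10 11 4 8 2) = [7, 1, 0, 3, 8, 9, 6, 12, 2, 13, 11, 4, 5, 10]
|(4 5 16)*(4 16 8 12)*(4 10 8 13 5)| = 6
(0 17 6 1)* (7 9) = (0 17 6 1)(7 9) = [17, 0, 2, 3, 4, 5, 1, 9, 8, 7, 10, 11, 12, 13, 14, 15, 16, 6]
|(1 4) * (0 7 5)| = 6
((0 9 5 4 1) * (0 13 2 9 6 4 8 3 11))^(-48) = [5, 11, 6, 2, 3, 1, 8, 7, 13, 4, 10, 9, 12, 0] = (0 5 1 11 9 4 3 2 6 8 13)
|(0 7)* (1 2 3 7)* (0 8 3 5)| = 12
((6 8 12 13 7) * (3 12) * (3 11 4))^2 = (3 13 6 11)(4 12 7 8) = [0, 1, 2, 13, 12, 5, 11, 8, 4, 9, 10, 3, 7, 6]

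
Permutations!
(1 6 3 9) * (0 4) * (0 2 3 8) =[4, 6, 3, 9, 2, 5, 8, 7, 0, 1] =(0 4 2 3 9 1 6 8)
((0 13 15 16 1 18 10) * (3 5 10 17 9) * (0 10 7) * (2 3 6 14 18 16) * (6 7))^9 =(0 17 6 2)(1 16)(3 13 9 14)(5 15 7 18) =[17, 16, 0, 13, 4, 15, 2, 18, 8, 14, 10, 11, 12, 9, 3, 7, 1, 6, 5]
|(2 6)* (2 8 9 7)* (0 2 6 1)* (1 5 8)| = |(0 2 5 8 9 7 6 1)| = 8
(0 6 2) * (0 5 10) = (0 6 2 5 10) = [6, 1, 5, 3, 4, 10, 2, 7, 8, 9, 0]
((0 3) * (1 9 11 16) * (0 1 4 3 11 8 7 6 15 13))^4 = (0 3 7)(1 6 11)(4 8 13)(9 15 16) = [3, 6, 2, 7, 8, 5, 11, 0, 13, 15, 10, 1, 12, 4, 14, 16, 9]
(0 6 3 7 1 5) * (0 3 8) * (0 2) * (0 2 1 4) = [6, 5, 2, 7, 0, 3, 8, 4, 1] = (0 6 8 1 5 3 7 4)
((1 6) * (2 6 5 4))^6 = (1 5 4 2 6) = [0, 5, 6, 3, 2, 4, 1]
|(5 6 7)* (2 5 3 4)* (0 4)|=|(0 4 2 5 6 7 3)|=7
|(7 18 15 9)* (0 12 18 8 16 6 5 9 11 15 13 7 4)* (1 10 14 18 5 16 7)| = |(0 12 5 9 4)(1 10 14 18 13)(6 16)(7 8)(11 15)| = 10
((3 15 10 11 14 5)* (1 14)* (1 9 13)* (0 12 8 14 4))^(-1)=(0 4 1 13 9 11 10 15 3 5 14 8 12)=[4, 13, 2, 5, 1, 14, 6, 7, 12, 11, 15, 10, 0, 9, 8, 3]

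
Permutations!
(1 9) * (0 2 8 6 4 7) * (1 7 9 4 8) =(0 2 1 4 9 7)(6 8) =[2, 4, 1, 3, 9, 5, 8, 0, 6, 7]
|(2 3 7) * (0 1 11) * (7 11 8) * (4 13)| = |(0 1 8 7 2 3 11)(4 13)| = 14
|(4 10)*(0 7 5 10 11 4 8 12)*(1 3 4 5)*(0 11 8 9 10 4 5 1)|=|(0 7)(1 3 5 4 8 12 11)(9 10)|=14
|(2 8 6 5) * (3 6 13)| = |(2 8 13 3 6 5)| = 6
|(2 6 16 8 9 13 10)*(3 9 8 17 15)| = |(2 6 16 17 15 3 9 13 10)| = 9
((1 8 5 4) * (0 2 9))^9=(9)(1 8 5 4)=[0, 8, 2, 3, 1, 4, 6, 7, 5, 9]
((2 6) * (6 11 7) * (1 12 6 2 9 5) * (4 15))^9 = (1 5 9 6 12)(4 15) = [0, 5, 2, 3, 15, 9, 12, 7, 8, 6, 10, 11, 1, 13, 14, 4]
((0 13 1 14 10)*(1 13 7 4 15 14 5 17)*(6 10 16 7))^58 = (0 6 10)(1 5 17)(4 16 15 7 14) = [6, 5, 2, 3, 16, 17, 10, 14, 8, 9, 0, 11, 12, 13, 4, 7, 15, 1]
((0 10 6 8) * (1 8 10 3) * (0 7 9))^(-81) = [8, 9, 2, 7, 4, 5, 10, 3, 0, 1, 6] = (0 8)(1 9)(3 7)(6 10)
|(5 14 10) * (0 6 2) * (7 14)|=|(0 6 2)(5 7 14 10)|=12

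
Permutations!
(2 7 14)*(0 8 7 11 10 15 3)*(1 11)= [8, 11, 1, 0, 4, 5, 6, 14, 7, 9, 15, 10, 12, 13, 2, 3]= (0 8 7 14 2 1 11 10 15 3)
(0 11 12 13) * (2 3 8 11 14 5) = (0 14 5 2 3 8 11 12 13) = [14, 1, 3, 8, 4, 2, 6, 7, 11, 9, 10, 12, 13, 0, 5]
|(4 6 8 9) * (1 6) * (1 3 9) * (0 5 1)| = |(0 5 1 6 8)(3 9 4)| = 15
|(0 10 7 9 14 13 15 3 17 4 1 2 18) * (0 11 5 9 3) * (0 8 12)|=|(0 10 7 3 17 4 1 2 18 11 5 9 14 13 15 8 12)|=17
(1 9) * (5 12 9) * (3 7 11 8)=(1 5 12 9)(3 7 11 8)=[0, 5, 2, 7, 4, 12, 6, 11, 3, 1, 10, 8, 9]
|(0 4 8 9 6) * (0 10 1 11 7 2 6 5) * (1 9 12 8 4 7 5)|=|(0 7 2 6 10 9 1 11 5)(8 12)|=18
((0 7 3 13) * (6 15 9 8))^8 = (15) = [0, 1, 2, 3, 4, 5, 6, 7, 8, 9, 10, 11, 12, 13, 14, 15]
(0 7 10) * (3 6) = [7, 1, 2, 6, 4, 5, 3, 10, 8, 9, 0] = (0 7 10)(3 6)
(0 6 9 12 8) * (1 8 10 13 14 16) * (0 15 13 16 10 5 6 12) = [12, 8, 2, 3, 4, 6, 9, 7, 15, 0, 16, 11, 5, 14, 10, 13, 1] = (0 12 5 6 9)(1 8 15 13 14 10 16)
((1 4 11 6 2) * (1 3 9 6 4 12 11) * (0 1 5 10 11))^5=(0 12 1)(2 3 9 6)(4 5 10 11)=[12, 0, 3, 9, 5, 10, 2, 7, 8, 6, 11, 4, 1]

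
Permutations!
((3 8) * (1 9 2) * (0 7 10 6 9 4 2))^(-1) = (0 9 6 10 7)(1 2 4)(3 8) = [9, 2, 4, 8, 1, 5, 10, 0, 3, 6, 7]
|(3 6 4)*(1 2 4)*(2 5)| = |(1 5 2 4 3 6)| = 6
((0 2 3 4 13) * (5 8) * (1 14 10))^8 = (0 4 2 13 3)(1 10 14) = [4, 10, 13, 0, 2, 5, 6, 7, 8, 9, 14, 11, 12, 3, 1]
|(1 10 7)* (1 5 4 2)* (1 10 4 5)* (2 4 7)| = |(1 7)(2 10)| = 2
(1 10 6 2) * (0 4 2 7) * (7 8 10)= [4, 7, 1, 3, 2, 5, 8, 0, 10, 9, 6]= (0 4 2 1 7)(6 8 10)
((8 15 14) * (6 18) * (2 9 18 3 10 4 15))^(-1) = (2 8 14 15 4 10 3 6 18 9) = [0, 1, 8, 6, 10, 5, 18, 7, 14, 2, 3, 11, 12, 13, 15, 4, 16, 17, 9]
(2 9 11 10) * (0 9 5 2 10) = (0 9 11)(2 5) = [9, 1, 5, 3, 4, 2, 6, 7, 8, 11, 10, 0]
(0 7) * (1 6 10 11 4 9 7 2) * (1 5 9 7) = (0 2 5 9 1 6 10 11 4 7) = [2, 6, 5, 3, 7, 9, 10, 0, 8, 1, 11, 4]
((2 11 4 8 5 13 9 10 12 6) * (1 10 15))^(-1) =(1 15 9 13 5 8 4 11 2 6 12 10) =[0, 15, 6, 3, 11, 8, 12, 7, 4, 13, 1, 2, 10, 5, 14, 9]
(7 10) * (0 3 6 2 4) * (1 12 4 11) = (0 3 6 2 11 1 12 4)(7 10) = [3, 12, 11, 6, 0, 5, 2, 10, 8, 9, 7, 1, 4]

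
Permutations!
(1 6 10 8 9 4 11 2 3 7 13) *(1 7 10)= (1 6)(2 3 10 8 9 4 11)(7 13)= [0, 6, 3, 10, 11, 5, 1, 13, 9, 4, 8, 2, 12, 7]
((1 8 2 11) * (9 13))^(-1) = (1 11 2 8)(9 13) = [0, 11, 8, 3, 4, 5, 6, 7, 1, 13, 10, 2, 12, 9]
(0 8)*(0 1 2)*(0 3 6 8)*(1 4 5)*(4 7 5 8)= (1 2 3 6 4 8 7 5)= [0, 2, 3, 6, 8, 1, 4, 5, 7]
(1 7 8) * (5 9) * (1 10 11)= (1 7 8 10 11)(5 9)= [0, 7, 2, 3, 4, 9, 6, 8, 10, 5, 11, 1]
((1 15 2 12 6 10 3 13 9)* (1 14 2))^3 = (1 15)(2 10 9 12 3 14 6 13) = [0, 15, 10, 14, 4, 5, 13, 7, 8, 12, 9, 11, 3, 2, 6, 1]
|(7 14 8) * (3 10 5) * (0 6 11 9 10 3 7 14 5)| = |(0 6 11 9 10)(5 7)(8 14)| = 10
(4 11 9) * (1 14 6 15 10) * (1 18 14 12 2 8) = (1 12 2 8)(4 11 9)(6 15 10 18 14) = [0, 12, 8, 3, 11, 5, 15, 7, 1, 4, 18, 9, 2, 13, 6, 10, 16, 17, 14]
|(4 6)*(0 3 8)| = |(0 3 8)(4 6)| = 6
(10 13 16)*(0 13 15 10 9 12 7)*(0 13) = (7 13 16 9 12)(10 15) = [0, 1, 2, 3, 4, 5, 6, 13, 8, 12, 15, 11, 7, 16, 14, 10, 9]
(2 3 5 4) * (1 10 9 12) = (1 10 9 12)(2 3 5 4) = [0, 10, 3, 5, 2, 4, 6, 7, 8, 12, 9, 11, 1]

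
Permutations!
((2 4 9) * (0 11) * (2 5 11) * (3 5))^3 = (0 9 11 4 5 2 3) = [9, 1, 3, 0, 5, 2, 6, 7, 8, 11, 10, 4]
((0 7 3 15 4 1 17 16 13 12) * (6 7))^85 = [16, 3, 2, 0, 7, 5, 13, 12, 8, 9, 10, 11, 17, 1, 14, 6, 4, 15] = (0 16 4 7 12 17 15 6 13 1 3)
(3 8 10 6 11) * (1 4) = (1 4)(3 8 10 6 11) = [0, 4, 2, 8, 1, 5, 11, 7, 10, 9, 6, 3]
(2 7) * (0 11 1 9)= (0 11 1 9)(2 7)= [11, 9, 7, 3, 4, 5, 6, 2, 8, 0, 10, 1]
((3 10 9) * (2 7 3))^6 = (2 7 3 10 9) = [0, 1, 7, 10, 4, 5, 6, 3, 8, 2, 9]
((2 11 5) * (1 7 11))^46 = (1 7 11 5 2) = [0, 7, 1, 3, 4, 2, 6, 11, 8, 9, 10, 5]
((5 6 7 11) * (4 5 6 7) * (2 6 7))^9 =(2 6 4 5)(7 11) =[0, 1, 6, 3, 5, 2, 4, 11, 8, 9, 10, 7]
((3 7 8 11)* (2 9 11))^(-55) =(2 8 7 3 11 9) =[0, 1, 8, 11, 4, 5, 6, 3, 7, 2, 10, 9]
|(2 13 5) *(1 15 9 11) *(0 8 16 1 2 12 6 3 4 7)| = |(0 8 16 1 15 9 11 2 13 5 12 6 3 4 7)| = 15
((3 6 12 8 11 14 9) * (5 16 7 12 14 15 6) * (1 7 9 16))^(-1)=(1 5 3 9 16 14 6 15 11 8 12 7)=[0, 5, 2, 9, 4, 3, 15, 1, 12, 16, 10, 8, 7, 13, 6, 11, 14]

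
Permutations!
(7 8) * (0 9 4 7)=(0 9 4 7 8)=[9, 1, 2, 3, 7, 5, 6, 8, 0, 4]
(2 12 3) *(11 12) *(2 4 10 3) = [0, 1, 11, 4, 10, 5, 6, 7, 8, 9, 3, 12, 2] = (2 11 12)(3 4 10)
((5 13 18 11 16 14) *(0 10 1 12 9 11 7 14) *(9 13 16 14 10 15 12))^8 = [9, 12, 2, 3, 4, 10, 6, 0, 8, 13, 15, 18, 14, 5, 7, 11, 1, 17, 16] = (0 9 13 5 10 15 11 18 16 1 12 14 7)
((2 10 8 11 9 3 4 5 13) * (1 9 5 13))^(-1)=(1 5 11 8 10 2 13 4 3 9)=[0, 5, 13, 9, 3, 11, 6, 7, 10, 1, 2, 8, 12, 4]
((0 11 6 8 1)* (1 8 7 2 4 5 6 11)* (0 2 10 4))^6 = (11)(4 5 6 7 10) = [0, 1, 2, 3, 5, 6, 7, 10, 8, 9, 4, 11]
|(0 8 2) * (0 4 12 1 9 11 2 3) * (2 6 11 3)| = |(0 8 2 4 12 1 9 3)(6 11)| = 8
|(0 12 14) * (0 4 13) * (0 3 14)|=4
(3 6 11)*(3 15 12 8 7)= (3 6 11 15 12 8 7)= [0, 1, 2, 6, 4, 5, 11, 3, 7, 9, 10, 15, 8, 13, 14, 12]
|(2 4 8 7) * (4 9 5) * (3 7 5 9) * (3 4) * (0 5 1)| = |(9)(0 5 3 7 2 4 8 1)| = 8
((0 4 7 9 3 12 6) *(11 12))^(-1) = (0 6 12 11 3 9 7 4) = [6, 1, 2, 9, 0, 5, 12, 4, 8, 7, 10, 3, 11]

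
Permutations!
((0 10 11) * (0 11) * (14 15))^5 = (0 10)(14 15) = [10, 1, 2, 3, 4, 5, 6, 7, 8, 9, 0, 11, 12, 13, 15, 14]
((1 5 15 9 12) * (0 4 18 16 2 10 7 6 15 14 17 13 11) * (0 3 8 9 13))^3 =(0 16 7 13 8 1 17 18 10 15 3 12 14 4 2 6 11 9 5) =[16, 17, 6, 12, 2, 0, 11, 13, 1, 5, 15, 9, 14, 8, 4, 3, 7, 18, 10]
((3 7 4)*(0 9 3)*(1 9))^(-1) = (0 4 7 3 9 1) = [4, 0, 2, 9, 7, 5, 6, 3, 8, 1]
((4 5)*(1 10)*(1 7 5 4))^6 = (1 7)(5 10) = [0, 7, 2, 3, 4, 10, 6, 1, 8, 9, 5]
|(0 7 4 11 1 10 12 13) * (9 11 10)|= |(0 7 4 10 12 13)(1 9 11)|= 6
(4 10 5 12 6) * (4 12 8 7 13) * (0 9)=[9, 1, 2, 3, 10, 8, 12, 13, 7, 0, 5, 11, 6, 4]=(0 9)(4 10 5 8 7 13)(6 12)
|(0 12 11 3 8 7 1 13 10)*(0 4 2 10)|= 24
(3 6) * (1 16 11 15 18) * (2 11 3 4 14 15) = (1 16 3 6 4 14 15 18)(2 11) = [0, 16, 11, 6, 14, 5, 4, 7, 8, 9, 10, 2, 12, 13, 15, 18, 3, 17, 1]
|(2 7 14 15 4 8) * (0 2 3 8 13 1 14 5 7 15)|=14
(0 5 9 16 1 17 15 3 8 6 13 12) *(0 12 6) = [5, 17, 2, 8, 4, 9, 13, 7, 0, 16, 10, 11, 12, 6, 14, 3, 1, 15] = (0 5 9 16 1 17 15 3 8)(6 13)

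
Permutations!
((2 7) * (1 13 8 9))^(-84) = [0, 1, 2, 3, 4, 5, 6, 7, 8, 9, 10, 11, 12, 13] = (13)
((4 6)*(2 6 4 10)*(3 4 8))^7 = (2 6 10)(3 4 8) = [0, 1, 6, 4, 8, 5, 10, 7, 3, 9, 2]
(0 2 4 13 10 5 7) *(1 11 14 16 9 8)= (0 2 4 13 10 5 7)(1 11 14 16 9 8)= [2, 11, 4, 3, 13, 7, 6, 0, 1, 8, 5, 14, 12, 10, 16, 15, 9]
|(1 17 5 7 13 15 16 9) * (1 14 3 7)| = 21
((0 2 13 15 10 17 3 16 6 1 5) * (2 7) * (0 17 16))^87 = (0 13 16 5)(1 3 2 10)(6 17 7 15) = [13, 3, 10, 2, 4, 0, 17, 15, 8, 9, 1, 11, 12, 16, 14, 6, 5, 7]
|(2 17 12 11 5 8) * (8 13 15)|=|(2 17 12 11 5 13 15 8)|=8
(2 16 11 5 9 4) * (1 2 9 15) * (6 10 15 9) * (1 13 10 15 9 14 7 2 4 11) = (1 4 6 15 13 10 9 11 5 14 7 2 16) = [0, 4, 16, 3, 6, 14, 15, 2, 8, 11, 9, 5, 12, 10, 7, 13, 1]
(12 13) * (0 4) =(0 4)(12 13) =[4, 1, 2, 3, 0, 5, 6, 7, 8, 9, 10, 11, 13, 12]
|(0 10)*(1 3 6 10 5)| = 6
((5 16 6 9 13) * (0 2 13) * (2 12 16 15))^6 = (0 12 16 6 9)(2 5)(13 15) = [12, 1, 5, 3, 4, 2, 9, 7, 8, 0, 10, 11, 16, 15, 14, 13, 6]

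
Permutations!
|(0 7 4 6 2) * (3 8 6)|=|(0 7 4 3 8 6 2)|=7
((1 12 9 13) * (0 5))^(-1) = [5, 13, 2, 3, 4, 0, 6, 7, 8, 12, 10, 11, 1, 9] = (0 5)(1 13 9 12)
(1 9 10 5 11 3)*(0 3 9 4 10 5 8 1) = [3, 4, 2, 0, 10, 11, 6, 7, 1, 5, 8, 9] = (0 3)(1 4 10 8)(5 11 9)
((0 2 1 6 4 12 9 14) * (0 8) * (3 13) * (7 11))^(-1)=(0 8 14 9 12 4 6 1 2)(3 13)(7 11)=[8, 2, 0, 13, 6, 5, 1, 11, 14, 12, 10, 7, 4, 3, 9]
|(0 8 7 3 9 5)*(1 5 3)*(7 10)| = 6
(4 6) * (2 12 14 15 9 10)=[0, 1, 12, 3, 6, 5, 4, 7, 8, 10, 2, 11, 14, 13, 15, 9]=(2 12 14 15 9 10)(4 6)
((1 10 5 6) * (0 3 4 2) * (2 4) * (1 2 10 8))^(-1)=(0 2 6 5 10 3)(1 8)=[2, 8, 6, 0, 4, 10, 5, 7, 1, 9, 3]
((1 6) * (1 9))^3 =[0, 1, 2, 3, 4, 5, 6, 7, 8, 9] =(9)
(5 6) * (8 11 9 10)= (5 6)(8 11 9 10)= [0, 1, 2, 3, 4, 6, 5, 7, 11, 10, 8, 9]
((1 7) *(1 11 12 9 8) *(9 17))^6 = [0, 8, 2, 3, 4, 5, 6, 1, 9, 17, 10, 7, 11, 13, 14, 15, 16, 12] = (1 8 9 17 12 11 7)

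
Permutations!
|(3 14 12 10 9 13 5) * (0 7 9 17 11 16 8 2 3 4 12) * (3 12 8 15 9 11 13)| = 8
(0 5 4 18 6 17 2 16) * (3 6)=(0 5 4 18 3 6 17 2 16)=[5, 1, 16, 6, 18, 4, 17, 7, 8, 9, 10, 11, 12, 13, 14, 15, 0, 2, 3]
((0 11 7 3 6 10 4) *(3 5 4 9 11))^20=(0 6 9 7 4 3 10 11 5)=[6, 1, 2, 10, 3, 0, 9, 4, 8, 7, 11, 5]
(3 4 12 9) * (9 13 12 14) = (3 4 14 9)(12 13) = [0, 1, 2, 4, 14, 5, 6, 7, 8, 3, 10, 11, 13, 12, 9]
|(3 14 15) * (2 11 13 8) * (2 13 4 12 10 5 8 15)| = |(2 11 4 12 10 5 8 13 15 3 14)| = 11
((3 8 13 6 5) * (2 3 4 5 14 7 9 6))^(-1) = (2 13 8 3)(4 5)(6 9 7 14) = [0, 1, 13, 2, 5, 4, 9, 14, 3, 7, 10, 11, 12, 8, 6]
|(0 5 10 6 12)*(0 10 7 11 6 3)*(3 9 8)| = |(0 5 7 11 6 12 10 9 8 3)| = 10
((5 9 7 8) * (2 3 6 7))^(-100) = (2 5 7 3 9 8 6) = [0, 1, 5, 9, 4, 7, 2, 3, 6, 8]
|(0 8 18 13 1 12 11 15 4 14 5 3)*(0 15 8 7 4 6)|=24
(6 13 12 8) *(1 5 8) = (1 5 8 6 13 12) = [0, 5, 2, 3, 4, 8, 13, 7, 6, 9, 10, 11, 1, 12]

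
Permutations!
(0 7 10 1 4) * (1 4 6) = (0 7 10 4)(1 6) = [7, 6, 2, 3, 0, 5, 1, 10, 8, 9, 4]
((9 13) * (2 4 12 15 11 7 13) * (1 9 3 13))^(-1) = (1 7 11 15 12 4 2 9)(3 13) = [0, 7, 9, 13, 2, 5, 6, 11, 8, 1, 10, 15, 4, 3, 14, 12]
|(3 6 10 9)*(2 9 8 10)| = 4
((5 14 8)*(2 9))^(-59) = [0, 1, 9, 3, 4, 14, 6, 7, 5, 2, 10, 11, 12, 13, 8] = (2 9)(5 14 8)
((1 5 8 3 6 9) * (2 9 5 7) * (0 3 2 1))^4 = (0 8 3 2 6 9 5) = [8, 1, 6, 2, 4, 0, 9, 7, 3, 5]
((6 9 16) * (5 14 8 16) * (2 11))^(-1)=(2 11)(5 9 6 16 8 14)=[0, 1, 11, 3, 4, 9, 16, 7, 14, 6, 10, 2, 12, 13, 5, 15, 8]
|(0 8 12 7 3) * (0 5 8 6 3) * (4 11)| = |(0 6 3 5 8 12 7)(4 11)| = 14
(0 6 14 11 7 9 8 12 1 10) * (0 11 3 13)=(0 6 14 3 13)(1 10 11 7 9 8 12)=[6, 10, 2, 13, 4, 5, 14, 9, 12, 8, 11, 7, 1, 0, 3]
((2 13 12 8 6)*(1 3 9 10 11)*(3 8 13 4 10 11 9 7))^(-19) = (1 10 6 11 4 8 9 2)(3 7)(12 13) = [0, 10, 1, 7, 8, 5, 11, 3, 9, 2, 6, 4, 13, 12]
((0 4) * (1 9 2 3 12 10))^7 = (0 4)(1 9 2 3 12 10) = [4, 9, 3, 12, 0, 5, 6, 7, 8, 2, 1, 11, 10]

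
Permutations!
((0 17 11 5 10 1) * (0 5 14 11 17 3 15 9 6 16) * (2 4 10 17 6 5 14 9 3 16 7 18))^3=(0 16)(1 9 6 2)(3 15)(4 14 5 7)(10 11 17 18)=[16, 9, 1, 15, 14, 7, 2, 4, 8, 6, 11, 17, 12, 13, 5, 3, 0, 18, 10]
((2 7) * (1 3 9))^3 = [0, 1, 7, 3, 4, 5, 6, 2, 8, 9] = (9)(2 7)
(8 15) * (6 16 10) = (6 16 10)(8 15) = [0, 1, 2, 3, 4, 5, 16, 7, 15, 9, 6, 11, 12, 13, 14, 8, 10]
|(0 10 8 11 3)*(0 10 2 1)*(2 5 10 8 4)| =|(0 5 10 4 2 1)(3 8 11)| =6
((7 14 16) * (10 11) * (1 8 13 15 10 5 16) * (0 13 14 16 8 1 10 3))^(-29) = (0 3 15 13)(5 8 14 10 11)(7 16) = [3, 1, 2, 15, 4, 8, 6, 16, 14, 9, 11, 5, 12, 0, 10, 13, 7]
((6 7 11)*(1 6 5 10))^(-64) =(1 7 5)(6 11 10) =[0, 7, 2, 3, 4, 1, 11, 5, 8, 9, 6, 10]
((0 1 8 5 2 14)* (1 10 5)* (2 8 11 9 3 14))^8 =(0 14 3 9 11 1 8 5 10) =[14, 8, 2, 9, 4, 10, 6, 7, 5, 11, 0, 1, 12, 13, 3]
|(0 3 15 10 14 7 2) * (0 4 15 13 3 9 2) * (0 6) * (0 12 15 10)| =|(0 9 2 4 10 14 7 6 12 15)(3 13)| =10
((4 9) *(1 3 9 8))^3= [0, 4, 2, 8, 3, 5, 6, 7, 9, 1]= (1 4 3 8 9)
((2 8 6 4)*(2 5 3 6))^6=(8)(3 4)(5 6)=[0, 1, 2, 4, 3, 6, 5, 7, 8]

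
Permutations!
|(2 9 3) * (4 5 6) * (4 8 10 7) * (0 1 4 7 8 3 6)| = 4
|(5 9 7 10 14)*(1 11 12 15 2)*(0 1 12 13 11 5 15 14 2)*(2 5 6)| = |(0 1 6 2 12 14 15)(5 9 7 10)(11 13)| = 28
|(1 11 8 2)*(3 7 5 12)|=|(1 11 8 2)(3 7 5 12)|=4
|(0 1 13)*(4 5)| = 6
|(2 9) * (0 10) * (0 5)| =6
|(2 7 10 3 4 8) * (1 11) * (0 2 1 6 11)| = 8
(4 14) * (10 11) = (4 14)(10 11) = [0, 1, 2, 3, 14, 5, 6, 7, 8, 9, 11, 10, 12, 13, 4]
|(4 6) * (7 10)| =2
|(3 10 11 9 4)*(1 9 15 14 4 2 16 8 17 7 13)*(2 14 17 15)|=14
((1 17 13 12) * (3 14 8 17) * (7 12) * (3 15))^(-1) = [0, 12, 2, 15, 4, 5, 6, 13, 14, 9, 10, 11, 7, 17, 3, 1, 16, 8] = (1 12 7 13 17 8 14 3 15)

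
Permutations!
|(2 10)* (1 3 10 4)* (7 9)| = 10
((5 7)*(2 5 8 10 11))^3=(2 8)(5 10)(7 11)=[0, 1, 8, 3, 4, 10, 6, 11, 2, 9, 5, 7]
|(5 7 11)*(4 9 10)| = |(4 9 10)(5 7 11)| = 3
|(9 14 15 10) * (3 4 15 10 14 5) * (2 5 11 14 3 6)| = |(2 5 6)(3 4 15)(9 11 14 10)| = 12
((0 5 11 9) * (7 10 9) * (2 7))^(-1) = (0 9 10 7 2 11 5) = [9, 1, 11, 3, 4, 0, 6, 2, 8, 10, 7, 5]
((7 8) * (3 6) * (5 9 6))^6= [0, 1, 2, 9, 4, 6, 5, 7, 8, 3]= (3 9)(5 6)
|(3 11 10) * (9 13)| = |(3 11 10)(9 13)| = 6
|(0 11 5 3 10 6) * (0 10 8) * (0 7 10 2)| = |(0 11 5 3 8 7 10 6 2)| = 9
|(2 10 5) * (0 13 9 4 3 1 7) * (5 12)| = 28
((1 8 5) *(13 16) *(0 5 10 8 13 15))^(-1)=(0 15 16 13 1 5)(8 10)=[15, 5, 2, 3, 4, 0, 6, 7, 10, 9, 8, 11, 12, 1, 14, 16, 13]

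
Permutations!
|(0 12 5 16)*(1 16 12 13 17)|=|(0 13 17 1 16)(5 12)|=10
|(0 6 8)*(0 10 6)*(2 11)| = |(2 11)(6 8 10)| = 6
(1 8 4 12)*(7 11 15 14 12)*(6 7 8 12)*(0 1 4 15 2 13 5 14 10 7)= (0 1 12 4 8 15 10 7 11 2 13 5 14 6)= [1, 12, 13, 3, 8, 14, 0, 11, 15, 9, 7, 2, 4, 5, 6, 10]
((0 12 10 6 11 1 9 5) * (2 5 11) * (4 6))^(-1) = (0 5 2 6 4 10 12)(1 11 9) = [5, 11, 6, 3, 10, 2, 4, 7, 8, 1, 12, 9, 0]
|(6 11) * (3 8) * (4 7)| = |(3 8)(4 7)(6 11)| = 2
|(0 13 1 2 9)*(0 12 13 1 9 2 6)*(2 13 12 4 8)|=|(0 1 6)(2 13 9 4 8)|=15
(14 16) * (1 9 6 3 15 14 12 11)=[0, 9, 2, 15, 4, 5, 3, 7, 8, 6, 10, 1, 11, 13, 16, 14, 12]=(1 9 6 3 15 14 16 12 11)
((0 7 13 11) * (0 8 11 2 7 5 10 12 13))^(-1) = [7, 1, 13, 3, 4, 0, 6, 2, 11, 9, 5, 8, 10, 12] = (0 7 2 13 12 10 5)(8 11)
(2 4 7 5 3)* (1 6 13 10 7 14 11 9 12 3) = [0, 6, 4, 2, 14, 1, 13, 5, 8, 12, 7, 9, 3, 10, 11] = (1 6 13 10 7 5)(2 4 14 11 9 12 3)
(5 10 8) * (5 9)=[0, 1, 2, 3, 4, 10, 6, 7, 9, 5, 8]=(5 10 8 9)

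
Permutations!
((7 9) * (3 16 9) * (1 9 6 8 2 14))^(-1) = (1 14 2 8 6 16 3 7 9) = [0, 14, 8, 7, 4, 5, 16, 9, 6, 1, 10, 11, 12, 13, 2, 15, 3]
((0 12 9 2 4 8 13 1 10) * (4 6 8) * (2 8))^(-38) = [13, 9, 2, 3, 4, 5, 6, 7, 0, 10, 8, 11, 1, 12] = (0 13 12 1 9 10 8)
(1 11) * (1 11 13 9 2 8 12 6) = [0, 13, 8, 3, 4, 5, 1, 7, 12, 2, 10, 11, 6, 9] = (1 13 9 2 8 12 6)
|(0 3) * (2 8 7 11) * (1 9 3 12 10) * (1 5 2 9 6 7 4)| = 13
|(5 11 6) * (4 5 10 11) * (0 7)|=6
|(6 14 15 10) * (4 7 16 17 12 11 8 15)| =|(4 7 16 17 12 11 8 15 10 6 14)| =11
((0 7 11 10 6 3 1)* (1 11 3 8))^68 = (0 10)(1 11)(3 8)(6 7) = [10, 11, 2, 8, 4, 5, 7, 6, 3, 9, 0, 1]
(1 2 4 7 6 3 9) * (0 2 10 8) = (0 2 4 7 6 3 9 1 10 8) = [2, 10, 4, 9, 7, 5, 3, 6, 0, 1, 8]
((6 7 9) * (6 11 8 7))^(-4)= [0, 1, 2, 3, 4, 5, 6, 7, 8, 9, 10, 11]= (11)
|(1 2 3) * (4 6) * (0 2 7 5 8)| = |(0 2 3 1 7 5 8)(4 6)| = 14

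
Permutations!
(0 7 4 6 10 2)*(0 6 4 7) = [0, 1, 6, 3, 4, 5, 10, 7, 8, 9, 2] = (2 6 10)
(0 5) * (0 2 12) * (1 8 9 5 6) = (0 6 1 8 9 5 2 12) = [6, 8, 12, 3, 4, 2, 1, 7, 9, 5, 10, 11, 0]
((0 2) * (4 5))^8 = [0, 1, 2, 3, 4, 5] = (5)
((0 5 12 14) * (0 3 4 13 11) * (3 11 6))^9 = (0 11 14 12 5)(3 4 13 6) = [11, 1, 2, 4, 13, 0, 3, 7, 8, 9, 10, 14, 5, 6, 12]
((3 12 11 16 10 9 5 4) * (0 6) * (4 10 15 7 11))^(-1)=[6, 1, 2, 4, 12, 9, 0, 15, 8, 10, 5, 7, 3, 13, 14, 16, 11]=(0 6)(3 4 12)(5 9 10)(7 15 16 11)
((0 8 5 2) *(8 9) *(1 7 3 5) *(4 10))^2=(10)(0 8 7 5)(1 3 2 9)=[8, 3, 9, 2, 4, 0, 6, 5, 7, 1, 10]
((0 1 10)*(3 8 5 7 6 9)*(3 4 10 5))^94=(0 4 6 5)(1 10 9 7)=[4, 10, 2, 3, 6, 0, 5, 1, 8, 7, 9]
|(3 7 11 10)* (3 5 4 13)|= 7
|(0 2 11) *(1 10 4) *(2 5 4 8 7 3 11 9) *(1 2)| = |(0 5 4 2 9 1 10 8 7 3 11)| = 11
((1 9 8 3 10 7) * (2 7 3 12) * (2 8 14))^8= (1 2 9 7 14)= [0, 2, 9, 3, 4, 5, 6, 14, 8, 7, 10, 11, 12, 13, 1]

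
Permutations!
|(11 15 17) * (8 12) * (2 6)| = 6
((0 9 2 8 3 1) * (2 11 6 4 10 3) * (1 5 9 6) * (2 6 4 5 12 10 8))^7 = [1, 11, 2, 12, 0, 6, 8, 7, 4, 5, 3, 9, 10] = (0 1 11 9 5 6 8 4)(3 12 10)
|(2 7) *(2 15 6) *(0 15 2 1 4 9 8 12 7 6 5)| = 24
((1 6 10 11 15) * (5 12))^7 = (1 10 15 6 11)(5 12) = [0, 10, 2, 3, 4, 12, 11, 7, 8, 9, 15, 1, 5, 13, 14, 6]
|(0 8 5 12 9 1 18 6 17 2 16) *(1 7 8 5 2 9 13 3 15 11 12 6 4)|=|(0 5 6 17 9 7 8 2 16)(1 18 4)(3 15 11 12 13)|=45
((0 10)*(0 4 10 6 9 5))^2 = (10)(0 9)(5 6) = [9, 1, 2, 3, 4, 6, 5, 7, 8, 0, 10]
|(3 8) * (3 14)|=3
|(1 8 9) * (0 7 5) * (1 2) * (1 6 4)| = |(0 7 5)(1 8 9 2 6 4)| = 6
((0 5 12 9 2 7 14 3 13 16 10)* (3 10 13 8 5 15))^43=(0 10 14 7 2 9 12 5 8 3 15)(13 16)=[10, 1, 9, 15, 4, 8, 6, 2, 3, 12, 14, 11, 5, 16, 7, 0, 13]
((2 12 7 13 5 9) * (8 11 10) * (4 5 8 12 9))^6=(13)=[0, 1, 2, 3, 4, 5, 6, 7, 8, 9, 10, 11, 12, 13]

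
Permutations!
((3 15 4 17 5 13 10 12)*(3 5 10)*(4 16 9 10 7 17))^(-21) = (3 9 5 15 10 13 16 12)(7 17) = [0, 1, 2, 9, 4, 15, 6, 17, 8, 5, 13, 11, 3, 16, 14, 10, 12, 7]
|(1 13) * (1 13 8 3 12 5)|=5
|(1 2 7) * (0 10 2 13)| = 6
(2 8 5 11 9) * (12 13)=(2 8 5 11 9)(12 13)=[0, 1, 8, 3, 4, 11, 6, 7, 5, 2, 10, 9, 13, 12]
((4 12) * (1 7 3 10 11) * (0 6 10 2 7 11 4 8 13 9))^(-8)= [0, 1, 7, 2, 4, 5, 6, 3, 8, 9, 10, 11, 12, 13]= (13)(2 7 3)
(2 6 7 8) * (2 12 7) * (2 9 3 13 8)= (2 6 9 3 13 8 12 7)= [0, 1, 6, 13, 4, 5, 9, 2, 12, 3, 10, 11, 7, 8]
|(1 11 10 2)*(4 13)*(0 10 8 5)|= 14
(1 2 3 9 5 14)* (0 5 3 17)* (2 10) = (0 5 14 1 10 2 17)(3 9) = [5, 10, 17, 9, 4, 14, 6, 7, 8, 3, 2, 11, 12, 13, 1, 15, 16, 0]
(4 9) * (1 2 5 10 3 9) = [0, 2, 5, 9, 1, 10, 6, 7, 8, 4, 3] = (1 2 5 10 3 9 4)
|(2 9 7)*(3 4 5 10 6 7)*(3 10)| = 15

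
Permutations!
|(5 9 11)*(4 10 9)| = |(4 10 9 11 5)| = 5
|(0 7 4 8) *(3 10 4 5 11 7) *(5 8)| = |(0 3 10 4 5 11 7 8)| = 8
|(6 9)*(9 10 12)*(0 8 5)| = 12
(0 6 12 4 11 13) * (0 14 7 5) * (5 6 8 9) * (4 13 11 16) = (0 8 9 5)(4 16)(6 12 13 14 7) = [8, 1, 2, 3, 16, 0, 12, 6, 9, 5, 10, 11, 13, 14, 7, 15, 4]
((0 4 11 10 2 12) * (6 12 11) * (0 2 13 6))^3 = (0 4)(2 13)(6 11)(10 12) = [4, 1, 13, 3, 0, 5, 11, 7, 8, 9, 12, 6, 10, 2]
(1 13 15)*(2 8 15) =(1 13 2 8 15) =[0, 13, 8, 3, 4, 5, 6, 7, 15, 9, 10, 11, 12, 2, 14, 1]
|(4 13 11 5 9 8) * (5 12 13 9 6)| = |(4 9 8)(5 6)(11 12 13)| = 6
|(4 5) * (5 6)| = 3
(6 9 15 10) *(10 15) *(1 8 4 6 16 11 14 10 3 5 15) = (1 8 4 6 9 3 5 15)(10 16 11 14) = [0, 8, 2, 5, 6, 15, 9, 7, 4, 3, 16, 14, 12, 13, 10, 1, 11]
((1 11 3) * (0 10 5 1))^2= (0 5 11)(1 3 10)= [5, 3, 2, 10, 4, 11, 6, 7, 8, 9, 1, 0]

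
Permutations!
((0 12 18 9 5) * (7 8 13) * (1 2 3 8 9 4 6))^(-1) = (0 5 9 7 13 8 3 2 1 6 4 18 12) = [5, 6, 1, 2, 18, 9, 4, 13, 3, 7, 10, 11, 0, 8, 14, 15, 16, 17, 12]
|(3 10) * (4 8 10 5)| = |(3 5 4 8 10)| = 5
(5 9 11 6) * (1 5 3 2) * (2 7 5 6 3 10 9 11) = (1 6 10 9 2)(3 7 5 11) = [0, 6, 1, 7, 4, 11, 10, 5, 8, 2, 9, 3]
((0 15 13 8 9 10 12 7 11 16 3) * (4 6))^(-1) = (0 3 16 11 7 12 10 9 8 13 15)(4 6) = [3, 1, 2, 16, 6, 5, 4, 12, 13, 8, 9, 7, 10, 15, 14, 0, 11]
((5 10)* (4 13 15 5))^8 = (4 5 13 10 15) = [0, 1, 2, 3, 5, 13, 6, 7, 8, 9, 15, 11, 12, 10, 14, 4]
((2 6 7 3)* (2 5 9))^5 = [0, 1, 9, 7, 4, 3, 2, 6, 8, 5] = (2 9 5 3 7 6)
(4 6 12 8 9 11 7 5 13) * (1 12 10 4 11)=(1 12 8 9)(4 6 10)(5 13 11 7)=[0, 12, 2, 3, 6, 13, 10, 5, 9, 1, 4, 7, 8, 11]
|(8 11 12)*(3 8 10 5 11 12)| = |(3 8 12 10 5 11)| = 6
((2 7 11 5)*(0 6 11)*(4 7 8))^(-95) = [6, 1, 8, 3, 7, 2, 11, 0, 4, 9, 10, 5] = (0 6 11 5 2 8 4 7)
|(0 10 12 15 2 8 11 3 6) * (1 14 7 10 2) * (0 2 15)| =35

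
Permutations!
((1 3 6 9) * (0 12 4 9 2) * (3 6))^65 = (0 4 1 2 12 9 6) = [4, 2, 12, 3, 1, 5, 0, 7, 8, 6, 10, 11, 9]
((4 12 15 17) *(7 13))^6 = [0, 1, 2, 3, 15, 5, 6, 7, 8, 9, 10, 11, 17, 13, 14, 4, 16, 12] = (4 15)(12 17)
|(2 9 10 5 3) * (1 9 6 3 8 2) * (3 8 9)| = 6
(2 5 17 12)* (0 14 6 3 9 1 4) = (0 14 6 3 9 1 4)(2 5 17 12) = [14, 4, 5, 9, 0, 17, 3, 7, 8, 1, 10, 11, 2, 13, 6, 15, 16, 12]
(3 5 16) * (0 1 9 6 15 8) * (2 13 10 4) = [1, 9, 13, 5, 2, 16, 15, 7, 0, 6, 4, 11, 12, 10, 14, 8, 3] = (0 1 9 6 15 8)(2 13 10 4)(3 5 16)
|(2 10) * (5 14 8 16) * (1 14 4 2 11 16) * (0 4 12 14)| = |(0 4 2 10 11 16 5 12 14 8 1)| = 11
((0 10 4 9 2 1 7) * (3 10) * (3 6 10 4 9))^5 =(0 1 9 6 7 2 10)(3 4) =[1, 9, 10, 4, 3, 5, 7, 2, 8, 6, 0]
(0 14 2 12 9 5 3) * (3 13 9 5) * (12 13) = (0 14 2 13 9 3)(5 12) = [14, 1, 13, 0, 4, 12, 6, 7, 8, 3, 10, 11, 5, 9, 2]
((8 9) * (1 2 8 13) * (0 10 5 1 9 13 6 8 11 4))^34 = [4, 5, 1, 3, 11, 10, 13, 7, 9, 8, 0, 2, 12, 6] = (0 4 11 2 1 5 10)(6 13)(8 9)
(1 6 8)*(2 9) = (1 6 8)(2 9) = [0, 6, 9, 3, 4, 5, 8, 7, 1, 2]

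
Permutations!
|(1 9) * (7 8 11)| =|(1 9)(7 8 11)| =6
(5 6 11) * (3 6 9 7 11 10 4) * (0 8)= (0 8)(3 6 10 4)(5 9 7 11)= [8, 1, 2, 6, 3, 9, 10, 11, 0, 7, 4, 5]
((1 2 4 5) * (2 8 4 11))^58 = [0, 4, 2, 3, 1, 8, 6, 7, 5, 9, 10, 11] = (11)(1 4)(5 8)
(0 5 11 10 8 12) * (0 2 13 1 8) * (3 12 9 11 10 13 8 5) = (0 3 12 2 8 9 11 13 1 5 10) = [3, 5, 8, 12, 4, 10, 6, 7, 9, 11, 0, 13, 2, 1]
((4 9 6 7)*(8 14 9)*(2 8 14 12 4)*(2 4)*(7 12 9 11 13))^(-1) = (2 12 6 9 8)(4 7 13 11 14) = [0, 1, 12, 3, 7, 5, 9, 13, 2, 8, 10, 14, 6, 11, 4]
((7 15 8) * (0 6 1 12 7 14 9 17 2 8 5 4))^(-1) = (0 4 5 15 7 12 1 6)(2 17 9 14 8) = [4, 6, 17, 3, 5, 15, 0, 12, 2, 14, 10, 11, 1, 13, 8, 7, 16, 9]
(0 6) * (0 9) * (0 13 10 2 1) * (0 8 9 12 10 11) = (0 6 12 10 2 1 8 9 13 11) = [6, 8, 1, 3, 4, 5, 12, 7, 9, 13, 2, 0, 10, 11]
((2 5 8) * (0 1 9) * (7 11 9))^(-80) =[0, 1, 5, 3, 4, 8, 6, 7, 2, 9, 10, 11] =(11)(2 5 8)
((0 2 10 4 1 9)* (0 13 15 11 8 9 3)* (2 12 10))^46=(0 1 10)(3 4 12)(8 9 13 15 11)=[1, 10, 2, 4, 12, 5, 6, 7, 9, 13, 0, 8, 3, 15, 14, 11]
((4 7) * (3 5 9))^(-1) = [0, 1, 2, 9, 7, 3, 6, 4, 8, 5] = (3 9 5)(4 7)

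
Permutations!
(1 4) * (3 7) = (1 4)(3 7) = [0, 4, 2, 7, 1, 5, 6, 3]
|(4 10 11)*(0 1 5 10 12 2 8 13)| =|(0 1 5 10 11 4 12 2 8 13)| =10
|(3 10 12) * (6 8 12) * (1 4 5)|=15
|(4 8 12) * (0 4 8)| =|(0 4)(8 12)| =2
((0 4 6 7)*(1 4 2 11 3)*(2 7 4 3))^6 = [0, 1, 2, 3, 4, 5, 6, 7, 8, 9, 10, 11] = (11)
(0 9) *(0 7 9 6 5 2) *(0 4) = (0 6 5 2 4)(7 9) = [6, 1, 4, 3, 0, 2, 5, 9, 8, 7]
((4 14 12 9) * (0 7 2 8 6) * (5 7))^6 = (4 12)(9 14) = [0, 1, 2, 3, 12, 5, 6, 7, 8, 14, 10, 11, 4, 13, 9]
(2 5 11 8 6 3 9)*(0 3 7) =(0 3 9 2 5 11 8 6 7) =[3, 1, 5, 9, 4, 11, 7, 0, 6, 2, 10, 8]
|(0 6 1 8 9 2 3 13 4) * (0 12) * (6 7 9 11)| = |(0 7 9 2 3 13 4 12)(1 8 11 6)| = 8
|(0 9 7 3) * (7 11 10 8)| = |(0 9 11 10 8 7 3)| = 7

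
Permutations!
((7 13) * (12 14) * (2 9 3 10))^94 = (14)(2 3)(9 10) = [0, 1, 3, 2, 4, 5, 6, 7, 8, 10, 9, 11, 12, 13, 14]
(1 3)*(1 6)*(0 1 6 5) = [1, 3, 2, 5, 4, 0, 6] = (6)(0 1 3 5)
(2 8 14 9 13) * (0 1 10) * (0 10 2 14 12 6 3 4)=(0 1 2 8 12 6 3 4)(9 13 14)=[1, 2, 8, 4, 0, 5, 3, 7, 12, 13, 10, 11, 6, 14, 9]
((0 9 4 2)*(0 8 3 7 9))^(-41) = [0, 1, 8, 7, 2, 5, 6, 9, 3, 4] = (2 8 3 7 9 4)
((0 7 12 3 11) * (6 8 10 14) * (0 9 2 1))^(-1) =[1, 2, 9, 12, 4, 5, 14, 0, 6, 11, 8, 3, 7, 13, 10] =(0 1 2 9 11 3 12 7)(6 14 10 8)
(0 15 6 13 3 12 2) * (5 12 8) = (0 15 6 13 3 8 5 12 2) = [15, 1, 0, 8, 4, 12, 13, 7, 5, 9, 10, 11, 2, 3, 14, 6]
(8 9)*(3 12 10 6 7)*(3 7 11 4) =(3 12 10 6 11 4)(8 9) =[0, 1, 2, 12, 3, 5, 11, 7, 9, 8, 6, 4, 10]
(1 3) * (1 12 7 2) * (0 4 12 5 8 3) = (0 4 12 7 2 1)(3 5 8) = [4, 0, 1, 5, 12, 8, 6, 2, 3, 9, 10, 11, 7]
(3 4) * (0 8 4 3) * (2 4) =(0 8 2 4) =[8, 1, 4, 3, 0, 5, 6, 7, 2]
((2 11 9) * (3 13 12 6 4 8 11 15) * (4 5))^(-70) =[0, 1, 4, 11, 13, 3, 15, 7, 12, 5, 10, 6, 2, 9, 14, 8] =(2 4 13 9 5 3 11 6 15 8 12)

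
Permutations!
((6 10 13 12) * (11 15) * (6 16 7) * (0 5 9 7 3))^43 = (0 7 13 3 9 10 16 5 6 12)(11 15) = [7, 1, 2, 9, 4, 6, 12, 13, 8, 10, 16, 15, 0, 3, 14, 11, 5]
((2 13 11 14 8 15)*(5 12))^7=[0, 1, 13, 3, 4, 12, 6, 7, 15, 9, 10, 14, 5, 11, 8, 2]=(2 13 11 14 8 15)(5 12)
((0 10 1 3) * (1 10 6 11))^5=(11)=[0, 1, 2, 3, 4, 5, 6, 7, 8, 9, 10, 11]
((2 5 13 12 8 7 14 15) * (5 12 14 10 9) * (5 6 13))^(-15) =[0, 1, 9, 3, 4, 5, 12, 14, 13, 2, 15, 11, 6, 8, 7, 10] =(2 9)(6 12)(7 14)(8 13)(10 15)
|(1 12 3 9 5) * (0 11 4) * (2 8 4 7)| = |(0 11 7 2 8 4)(1 12 3 9 5)| = 30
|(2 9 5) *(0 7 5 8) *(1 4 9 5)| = |(0 7 1 4 9 8)(2 5)| = 6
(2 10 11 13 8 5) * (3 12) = (2 10 11 13 8 5)(3 12) = [0, 1, 10, 12, 4, 2, 6, 7, 5, 9, 11, 13, 3, 8]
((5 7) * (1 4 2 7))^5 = (7) = [0, 1, 2, 3, 4, 5, 6, 7]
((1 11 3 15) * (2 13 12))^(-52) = (15)(2 12 13) = [0, 1, 12, 3, 4, 5, 6, 7, 8, 9, 10, 11, 13, 2, 14, 15]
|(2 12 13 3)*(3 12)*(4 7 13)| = |(2 3)(4 7 13 12)| = 4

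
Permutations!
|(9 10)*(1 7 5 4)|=|(1 7 5 4)(9 10)|=4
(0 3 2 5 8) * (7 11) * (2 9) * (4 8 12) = (0 3 9 2 5 12 4 8)(7 11) = [3, 1, 5, 9, 8, 12, 6, 11, 0, 2, 10, 7, 4]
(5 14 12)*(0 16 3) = (0 16 3)(5 14 12) = [16, 1, 2, 0, 4, 14, 6, 7, 8, 9, 10, 11, 5, 13, 12, 15, 3]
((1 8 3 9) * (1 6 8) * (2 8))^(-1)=(2 6 9 3 8)=[0, 1, 6, 8, 4, 5, 9, 7, 2, 3]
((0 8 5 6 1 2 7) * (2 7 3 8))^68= (0 5)(1 3)(2 6)(7 8)= [5, 3, 6, 1, 4, 0, 2, 8, 7]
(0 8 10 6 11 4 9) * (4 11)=(11)(0 8 10 6 4 9)=[8, 1, 2, 3, 9, 5, 4, 7, 10, 0, 6, 11]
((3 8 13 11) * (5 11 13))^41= (13)(3 8 5 11)= [0, 1, 2, 8, 4, 11, 6, 7, 5, 9, 10, 3, 12, 13]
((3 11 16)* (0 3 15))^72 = [11, 1, 2, 16, 4, 5, 6, 7, 8, 9, 10, 15, 12, 13, 14, 3, 0] = (0 11 15 3 16)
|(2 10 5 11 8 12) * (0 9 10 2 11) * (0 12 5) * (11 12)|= |(12)(0 9 10)(5 11 8)|= 3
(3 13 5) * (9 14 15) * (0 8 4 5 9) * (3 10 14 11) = [8, 1, 2, 13, 5, 10, 6, 7, 4, 11, 14, 3, 12, 9, 15, 0] = (0 8 4 5 10 14 15)(3 13 9 11)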